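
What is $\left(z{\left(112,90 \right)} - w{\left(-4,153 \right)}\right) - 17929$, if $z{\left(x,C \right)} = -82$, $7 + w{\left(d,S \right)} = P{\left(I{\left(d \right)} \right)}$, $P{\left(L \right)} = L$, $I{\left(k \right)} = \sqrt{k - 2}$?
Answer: $-18004 - i \sqrt{6} \approx -18004.0 - 2.4495 i$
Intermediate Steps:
$I{\left(k \right)} = \sqrt{-2 + k}$
$w{\left(d,S \right)} = -7 + \sqrt{-2 + d}$
$\left(z{\left(112,90 \right)} - w{\left(-4,153 \right)}\right) - 17929 = \left(-82 - \left(-7 + \sqrt{-2 - 4}\right)\right) - 17929 = \left(-82 - \left(-7 + \sqrt{-6}\right)\right) - 17929 = \left(-82 - \left(-7 + i \sqrt{6}\right)\right) - 17929 = \left(-82 + \left(7 - i \sqrt{6}\right)\right) - 17929 = \left(-75 - i \sqrt{6}\right) - 17929 = -18004 - i \sqrt{6}$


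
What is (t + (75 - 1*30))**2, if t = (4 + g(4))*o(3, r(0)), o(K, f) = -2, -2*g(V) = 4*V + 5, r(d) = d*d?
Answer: 3364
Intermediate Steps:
r(d) = d**2
g(V) = -5/2 - 2*V (g(V) = -(4*V + 5)/2 = -(5 + 4*V)/2 = -5/2 - 2*V)
t = 13 (t = (4 + (-5/2 - 2*4))*(-2) = (4 + (-5/2 - 8))*(-2) = (4 - 21/2)*(-2) = -13/2*(-2) = 13)
(t + (75 - 1*30))**2 = (13 + (75 - 1*30))**2 = (13 + (75 - 30))**2 = (13 + 45)**2 = 58**2 = 3364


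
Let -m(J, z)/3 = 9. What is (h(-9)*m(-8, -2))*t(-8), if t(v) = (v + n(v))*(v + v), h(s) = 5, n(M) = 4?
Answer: -8640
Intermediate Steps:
m(J, z) = -27 (m(J, z) = -3*9 = -27)
t(v) = 2*v*(4 + v) (t(v) = (v + 4)*(v + v) = (4 + v)*(2*v) = 2*v*(4 + v))
(h(-9)*m(-8, -2))*t(-8) = (5*(-27))*(2*(-8)*(4 - 8)) = -270*(-8)*(-4) = -135*64 = -8640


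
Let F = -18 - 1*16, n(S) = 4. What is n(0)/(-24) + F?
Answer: -205/6 ≈ -34.167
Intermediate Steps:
F = -34 (F = -18 - 16 = -34)
n(0)/(-24) + F = 4/(-24) - 34 = 4*(-1/24) - 34 = -1/6 - 34 = -205/6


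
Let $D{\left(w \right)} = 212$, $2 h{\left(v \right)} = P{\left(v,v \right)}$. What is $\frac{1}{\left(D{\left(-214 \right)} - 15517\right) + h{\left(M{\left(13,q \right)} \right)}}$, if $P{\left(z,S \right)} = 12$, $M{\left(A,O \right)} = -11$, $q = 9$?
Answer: $- \frac{1}{15299} \approx -6.5364 \cdot 10^{-5}$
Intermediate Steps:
$h{\left(v \right)} = 6$ ($h{\left(v \right)} = \frac{1}{2} \cdot 12 = 6$)
$\frac{1}{\left(D{\left(-214 \right)} - 15517\right) + h{\left(M{\left(13,q \right)} \right)}} = \frac{1}{\left(212 - 15517\right) + 6} = \frac{1}{-15305 + 6} = \frac{1}{-15299} = - \frac{1}{15299}$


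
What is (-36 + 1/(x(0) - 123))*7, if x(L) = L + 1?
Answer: -30751/122 ≈ -252.06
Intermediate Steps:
x(L) = 1 + L
(-36 + 1/(x(0) - 123))*7 = (-36 + 1/((1 + 0) - 123))*7 = (-36 + 1/(1 - 123))*7 = (-36 + 1/(-122))*7 = (-36 - 1/122)*7 = -4393/122*7 = -30751/122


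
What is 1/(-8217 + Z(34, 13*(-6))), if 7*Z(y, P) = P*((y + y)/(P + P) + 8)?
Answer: -7/58109 ≈ -0.00012046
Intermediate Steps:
Z(y, P) = P*(8 + y/P)/7 (Z(y, P) = (P*((y + y)/(P + P) + 8))/7 = (P*((2*y)/((2*P)) + 8))/7 = (P*((2*y)*(1/(2*P)) + 8))/7 = (P*(y/P + 8))/7 = (P*(8 + y/P))/7 = P*(8 + y/P)/7)
1/(-8217 + Z(34, 13*(-6))) = 1/(-8217 + ((⅐)*34 + 8*(13*(-6))/7)) = 1/(-8217 + (34/7 + (8/7)*(-78))) = 1/(-8217 + (34/7 - 624/7)) = 1/(-8217 - 590/7) = 1/(-58109/7) = -7/58109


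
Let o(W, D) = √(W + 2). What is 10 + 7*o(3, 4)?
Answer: 10 + 7*√5 ≈ 25.652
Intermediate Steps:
o(W, D) = √(2 + W)
10 + 7*o(3, 4) = 10 + 7*√(2 + 3) = 10 + 7*√5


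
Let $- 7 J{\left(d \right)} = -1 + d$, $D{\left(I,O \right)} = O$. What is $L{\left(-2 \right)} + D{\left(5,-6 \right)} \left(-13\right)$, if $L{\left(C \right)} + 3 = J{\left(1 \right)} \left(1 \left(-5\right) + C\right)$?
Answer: $75$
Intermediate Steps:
$J{\left(d \right)} = \frac{1}{7} - \frac{d}{7}$ ($J{\left(d \right)} = - \frac{-1 + d}{7} = \frac{1}{7} - \frac{d}{7}$)
$L{\left(C \right)} = -3$ ($L{\left(C \right)} = -3 + \left(\frac{1}{7} - \frac{1}{7}\right) \left(1 \left(-5\right) + C\right) = -3 + \left(\frac{1}{7} - \frac{1}{7}\right) \left(-5 + C\right) = -3 + 0 \left(-5 + C\right) = -3 + 0 = -3$)
$L{\left(-2 \right)} + D{\left(5,-6 \right)} \left(-13\right) = -3 - -78 = -3 + 78 = 75$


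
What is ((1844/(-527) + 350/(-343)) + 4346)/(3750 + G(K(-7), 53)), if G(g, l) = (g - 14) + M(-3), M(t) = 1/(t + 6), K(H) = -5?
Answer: 168165078/144531331 ≈ 1.1635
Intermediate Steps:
M(t) = 1/(6 + t)
G(g, l) = -41/3 + g (G(g, l) = (g - 14) + 1/(6 - 3) = (-14 + g) + 1/3 = -41/3 + g)
((1844/(-527) + 350/(-343)) + 4346)/(3750 + G(K(-7), 53)) = ((1844/(-527) + 350/(-343)) + 4346)/(3750 + (-41/3 - 5)) = ((1844*(-1/527) + 350*(-1/343)) + 4346)/(3750 - 56/3) = ((-1844/527 - 50/49) + 4346)/(11194/3) = (-116706/25823 + 4346)*(3/11194) = (112110052/25823)*(3/11194) = 168165078/144531331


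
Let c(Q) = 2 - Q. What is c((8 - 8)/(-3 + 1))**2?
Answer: 4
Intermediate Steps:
c((8 - 8)/(-3 + 1))**2 = (2 - (8 - 8)/(-3 + 1))**2 = (2 - 0/(-2))**2 = (2 - 0*(-1)/2)**2 = (2 - 1*0)**2 = (2 + 0)**2 = 2**2 = 4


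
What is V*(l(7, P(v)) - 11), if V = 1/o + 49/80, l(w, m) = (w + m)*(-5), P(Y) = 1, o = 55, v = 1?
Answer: -5661/176 ≈ -32.165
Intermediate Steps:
l(w, m) = -5*m - 5*w (l(w, m) = (m + w)*(-5) = -5*m - 5*w)
V = 111/176 (V = 1/55 + 49/80 = 111/176 ≈ 0.63068)
V*(l(7, P(v)) - 11) = 111*((-5*1 - 5*7) - 11)/176 = 111*((-5 - 35) - 11)/176 = 111*(-40 - 11)/176 = (111/176)*(-51) = -5661/176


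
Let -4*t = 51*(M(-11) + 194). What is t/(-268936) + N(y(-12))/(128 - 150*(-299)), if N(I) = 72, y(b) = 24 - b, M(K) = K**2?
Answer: 400012569/24192406816 ≈ 0.016535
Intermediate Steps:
t = -16065/4 (t = -51*((-11)**2 + 194)/4 = -51*(121 + 194)/4 = -51*315/4 = -1/4*16065 = -16065/4 ≈ -4016.3)
t/(-268936) + N(y(-12))/(128 - 150*(-299)) = -16065/4/(-268936) + 72/(128 - 150*(-299)) = -16065/4*(-1/268936) + 72/(128 + 44850) = 16065/1075744 + 72/44978 = 16065/1075744 + 72*(1/44978) = 16065/1075744 + 36/22489 = 400012569/24192406816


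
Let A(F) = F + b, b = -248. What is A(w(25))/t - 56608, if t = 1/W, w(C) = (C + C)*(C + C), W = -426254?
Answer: -959980616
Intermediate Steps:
w(C) = 4*C**2 (w(C) = (2*C)*(2*C) = 4*C**2)
A(F) = -248 + F (A(F) = F - 248 = -248 + F)
t = -1/426254 (t = 1/(-426254) = -1/426254 ≈ -2.3460e-6)
A(w(25))/t - 56608 = (-248 + 4*25**2)/(-1/426254) - 56608 = (-248 + 4*625)*(-426254) - 56608 = (-248 + 2500)*(-426254) - 56608 = 2252*(-426254) - 56608 = -959924008 - 56608 = -959980616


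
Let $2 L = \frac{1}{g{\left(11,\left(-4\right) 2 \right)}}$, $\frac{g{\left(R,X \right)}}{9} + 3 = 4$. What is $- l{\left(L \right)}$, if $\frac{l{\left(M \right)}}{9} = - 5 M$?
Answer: $\frac{5}{2} \approx 2.5$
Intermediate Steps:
$g{\left(R,X \right)} = 9$ ($g{\left(R,X \right)} = -27 + 9 \cdot 4 = -27 + 36 = 9$)
$L = \frac{1}{18}$ ($L = \frac{1}{2 \cdot 9} = \frac{1}{2} \cdot \frac{1}{9} = \frac{1}{18} \approx 0.055556$)
$l{\left(M \right)} = - 45 M$ ($l{\left(M \right)} = 9 \left(- 5 M\right) = - 45 M$)
$- l{\left(L \right)} = - \frac{-45}{18} = \left(-1\right) \left(- \frac{5}{2}\right) = \frac{5}{2}$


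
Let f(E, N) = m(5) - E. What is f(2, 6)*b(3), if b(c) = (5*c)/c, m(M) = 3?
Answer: 5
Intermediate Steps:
f(E, N) = 3 - E
b(c) = 5
f(2, 6)*b(3) = (3 - 1*2)*5 = (3 - 2)*5 = 1*5 = 5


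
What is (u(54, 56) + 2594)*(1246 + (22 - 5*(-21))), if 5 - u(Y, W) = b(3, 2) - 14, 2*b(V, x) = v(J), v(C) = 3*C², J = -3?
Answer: 7138227/2 ≈ 3.5691e+6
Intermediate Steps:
b(V, x) = 27/2 (b(V, x) = (3*(-3)²)/2 = (3*9)/2 = (½)*27 = 27/2)
u(Y, W) = 11/2 (u(Y, W) = 5 - (27/2 - 14) = 5 - 1*(-½) = 5 + ½ = 11/2)
(u(54, 56) + 2594)*(1246 + (22 - 5*(-21))) = (11/2 + 2594)*(1246 + (22 - 5*(-21))) = 5199*(1246 + (22 + 105))/2 = 5199*(1246 + 127)/2 = (5199/2)*1373 = 7138227/2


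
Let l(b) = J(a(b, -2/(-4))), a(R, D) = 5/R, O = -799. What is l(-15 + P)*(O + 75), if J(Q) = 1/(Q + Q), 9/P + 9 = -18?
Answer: 16652/15 ≈ 1110.1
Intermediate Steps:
P = -⅓ (P = 9/(-9 - 18) = 9/(-27) = 9*(-1/27) = -⅓ ≈ -0.33333)
J(Q) = 1/(2*Q)
l(b) = b/10 (l(b) = 1/(2*((5/b))) = (b/5)/2 = b/10)
l(-15 + P)*(O + 75) = ((-15 - ⅓)/10)*(-799 + 75) = ((⅒)*(-46/3))*(-724) = -23/15*(-724) = 16652/15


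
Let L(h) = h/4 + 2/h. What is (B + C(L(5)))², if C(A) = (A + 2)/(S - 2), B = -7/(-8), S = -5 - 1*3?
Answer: 2601/10000 ≈ 0.26010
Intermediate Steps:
S = -8 (S = -5 - 3 = -8)
L(h) = 2/h + h/4 (L(h) = h*(¼) + 2/h = h/4 + 2/h = 2/h + h/4)
B = 7/8 (B = -7*(-⅛) = 7/8 ≈ 0.87500)
C(A) = -⅕ - A/10 (C(A) = (A + 2)/(-8 - 2) = (2 + A)/(-10) = (2 + A)*(-⅒) = -⅕ - A/10)
(B + C(L(5)))² = (7/8 + (-⅕ - (2/5 + (¼)*5)/10))² = (7/8 + (-⅕ - (2*(⅕) + 5/4)/10))² = (7/8 + (-⅕ - (⅖ + 5/4)/10))² = (7/8 + (-⅕ - ⅒*33/20))² = (7/8 + (-⅕ - 33/200))² = (7/8 - 73/200)² = (51/100)² = 2601/10000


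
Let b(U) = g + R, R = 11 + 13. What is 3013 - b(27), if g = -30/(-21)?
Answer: 20913/7 ≈ 2987.6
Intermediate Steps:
R = 24
g = 10/7 (g = -30*(-1/21) = 10/7 ≈ 1.4286)
b(U) = 178/7 (b(U) = 10/7 + 24 = 178/7)
3013 - b(27) = 3013 - 1*178/7 = 3013 - 178/7 = 20913/7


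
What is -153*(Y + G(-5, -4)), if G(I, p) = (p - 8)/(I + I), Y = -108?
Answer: 81702/5 ≈ 16340.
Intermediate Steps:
G(I, p) = (-8 + p)/(2*I) (G(I, p) = (-8 + p)/((2*I)) = (-8 + p)*(1/(2*I)) = (-8 + p)/(2*I))
-153*(Y + G(-5, -4)) = -153*(-108 + (½)*(-8 - 4)/(-5)) = -153*(-108 + (½)*(-⅕)*(-12)) = -153*(-108 + 6/5) = -153*(-534/5) = 81702/5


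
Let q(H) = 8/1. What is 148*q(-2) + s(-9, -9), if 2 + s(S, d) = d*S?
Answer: 1263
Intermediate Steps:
s(S, d) = -2 + S*d (s(S, d) = -2 + d*S = -2 + S*d)
q(H) = 8 (q(H) = 8*1 = 8)
148*q(-2) + s(-9, -9) = 148*8 + (-2 - 9*(-9)) = 1184 + (-2 + 81) = 1184 + 79 = 1263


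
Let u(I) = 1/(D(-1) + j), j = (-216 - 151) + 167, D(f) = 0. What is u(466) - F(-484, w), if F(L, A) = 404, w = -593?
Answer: -80801/200 ≈ -404.00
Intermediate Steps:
j = -200 (j = -367 + 167 = -200)
u(I) = -1/200 (u(I) = 1/(0 - 200) = 1/(-200) = -1/200)
u(466) - F(-484, w) = -1/200 - 1*404 = -1/200 - 404 = -80801/200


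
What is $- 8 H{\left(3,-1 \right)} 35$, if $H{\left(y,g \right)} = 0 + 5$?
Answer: $-1400$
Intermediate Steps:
$H{\left(y,g \right)} = 5$
$- 8 H{\left(3,-1 \right)} 35 = \left(-8\right) 5 \cdot 35 = \left(-40\right) 35 = -1400$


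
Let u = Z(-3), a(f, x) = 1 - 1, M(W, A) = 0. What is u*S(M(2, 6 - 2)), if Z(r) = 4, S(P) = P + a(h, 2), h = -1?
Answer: 0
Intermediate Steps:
a(f, x) = 0
S(P) = P (S(P) = P + 0 = P)
u = 4
u*S(M(2, 6 - 2)) = 4*0 = 0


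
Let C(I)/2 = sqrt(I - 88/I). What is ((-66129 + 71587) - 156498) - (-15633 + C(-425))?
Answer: -135407 - 2*I*sqrt(3069129)/85 ≈ -1.3541e+5 - 41.221*I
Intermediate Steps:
C(I) = 2*sqrt(I - 88/I)
((-66129 + 71587) - 156498) - (-15633 + C(-425)) = ((-66129 + 71587) - 156498) - (-15633 + 2*sqrt(-425 - 88/(-425))) = (5458 - 156498) - (-15633 + 2*sqrt(-425 - 88*(-1/425))) = -151040 - (-15633 + 2*sqrt(-425 + 88/425)) = -151040 - (-15633 + 2*sqrt(-180537/425)) = -151040 - (-15633 + 2*(I*sqrt(3069129)/85)) = -151040 - (-15633 + 2*I*sqrt(3069129)/85) = -151040 + (15633 - 2*I*sqrt(3069129)/85) = -135407 - 2*I*sqrt(3069129)/85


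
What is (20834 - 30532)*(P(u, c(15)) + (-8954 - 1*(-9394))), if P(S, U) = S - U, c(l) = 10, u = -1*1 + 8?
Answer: -4238026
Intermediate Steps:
u = 7 (u = -1 + 8 = 7)
(20834 - 30532)*(P(u, c(15)) + (-8954 - 1*(-9394))) = (20834 - 30532)*((7 - 1*10) + (-8954 - 1*(-9394))) = -9698*((7 - 10) + (-8954 + 9394)) = -9698*(-3 + 440) = -9698*437 = -4238026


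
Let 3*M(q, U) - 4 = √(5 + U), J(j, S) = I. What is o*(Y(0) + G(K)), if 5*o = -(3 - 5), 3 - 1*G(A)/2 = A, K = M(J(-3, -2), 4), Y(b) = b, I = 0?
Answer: 8/15 ≈ 0.53333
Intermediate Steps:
J(j, S) = 0
M(q, U) = 4/3 + √(5 + U)/3
K = 7/3 (K = 4/3 + √(5 + 4)/3 = 4/3 + √9/3 = 4/3 + (⅓)*3 = 4/3 + 1 = 7/3 ≈ 2.3333)
G(A) = 6 - 2*A
o = ⅖ (o = (-(3 - 5))/5 = (-1*(-2))/5 = (⅕)*2 = ⅖ ≈ 0.40000)
o*(Y(0) + G(K)) = 2*(0 + (6 - 2*7/3))/5 = 2*(0 + (6 - 14/3))/5 = 2*(0 + 4/3)/5 = (⅖)*(4/3) = 8/15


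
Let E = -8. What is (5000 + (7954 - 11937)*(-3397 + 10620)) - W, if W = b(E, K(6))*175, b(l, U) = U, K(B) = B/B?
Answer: -28764384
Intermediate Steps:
K(B) = 1
W = 175 (W = 1*175 = 175)
(5000 + (7954 - 11937)*(-3397 + 10620)) - W = (5000 + (7954 - 11937)*(-3397 + 10620)) - 1*175 = (5000 - 3983*7223) - 175 = (5000 - 28769209) - 175 = -28764209 - 175 = -28764384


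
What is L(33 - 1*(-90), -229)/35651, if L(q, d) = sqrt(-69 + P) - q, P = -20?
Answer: -123/35651 + I*sqrt(89)/35651 ≈ -0.0034501 + 0.00026462*I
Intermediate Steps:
L(q, d) = -q + I*sqrt(89) (L(q, d) = sqrt(-69 - 20) - q = sqrt(-89) - q = I*sqrt(89) - q = -q + I*sqrt(89))
L(33 - 1*(-90), -229)/35651 = (-(33 - 1*(-90)) + I*sqrt(89))/35651 = (-(33 + 90) + I*sqrt(89))*(1/35651) = (-1*123 + I*sqrt(89))*(1/35651) = (-123 + I*sqrt(89))*(1/35651) = -123/35651 + I*sqrt(89)/35651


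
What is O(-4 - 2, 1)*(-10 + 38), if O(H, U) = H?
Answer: -168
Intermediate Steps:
O(-4 - 2, 1)*(-10 + 38) = (-4 - 2)*(-10 + 38) = -6*28 = -168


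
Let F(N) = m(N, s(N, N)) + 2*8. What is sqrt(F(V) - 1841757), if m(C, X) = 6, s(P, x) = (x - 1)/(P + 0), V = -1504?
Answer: I*sqrt(1841735) ≈ 1357.1*I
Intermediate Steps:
s(P, x) = (-1 + x)/P
F(N) = 22 (F(N) = 6 + 2*8 = 6 + 16 = 22)
sqrt(F(V) - 1841757) = sqrt(22 - 1841757) = sqrt(-1841735) = I*sqrt(1841735)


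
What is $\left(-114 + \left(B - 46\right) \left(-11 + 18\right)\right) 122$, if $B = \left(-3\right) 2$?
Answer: $-58316$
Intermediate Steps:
$B = -6$
$\left(-114 + \left(B - 46\right) \left(-11 + 18\right)\right) 122 = \left(-114 + \left(-6 - 46\right) \left(-11 + 18\right)\right) 122 = \left(-114 - 364\right) 122 = \left(-478\right) 122 = -58316$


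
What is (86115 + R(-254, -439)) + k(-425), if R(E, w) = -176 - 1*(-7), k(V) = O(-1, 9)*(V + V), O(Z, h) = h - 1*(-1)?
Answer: 77446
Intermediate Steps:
O(Z, h) = 1 + h (O(Z, h) = h + 1 = 1 + h)
k(V) = 20*V (k(V) = (1 + 9)*(V + V) = 10*(2*V) = 20*V)
R(E, w) = -169 (R(E, w) = -176 + 7 = -169)
(86115 + R(-254, -439)) + k(-425) = (86115 - 169) + 20*(-425) = 85946 - 8500 = 77446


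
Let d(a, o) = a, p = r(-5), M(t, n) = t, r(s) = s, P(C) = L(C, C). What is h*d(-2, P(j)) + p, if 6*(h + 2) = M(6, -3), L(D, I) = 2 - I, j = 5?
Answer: -3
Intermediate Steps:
P(C) = 2 - C
p = -5
h = -1 (h = -2 + (⅙)*6 = -2 + 1 = -1)
h*d(-2, P(j)) + p = -1*(-2) - 5 = 2 - 5 = -3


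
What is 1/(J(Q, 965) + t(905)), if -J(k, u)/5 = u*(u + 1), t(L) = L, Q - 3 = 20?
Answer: -1/4660045 ≈ -2.1459e-7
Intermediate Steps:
Q = 23 (Q = 3 + 20 = 23)
J(k, u) = -5*u*(1 + u) (J(k, u) = -5*u*(u + 1) = -5*u*(1 + u))
1/(J(Q, 965) + t(905)) = 1/(-5*965*(1 + 965) + 905) = 1/(-5*965*966 + 905) = 1/(-4660950 + 905) = 1/(-4660045) = -1/4660045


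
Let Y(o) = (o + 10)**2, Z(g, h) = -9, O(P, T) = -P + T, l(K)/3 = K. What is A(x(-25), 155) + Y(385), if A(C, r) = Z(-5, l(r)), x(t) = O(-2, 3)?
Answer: 156016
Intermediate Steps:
l(K) = 3*K
O(P, T) = T - P
x(t) = 5 (x(t) = 3 - 1*(-2) = 3 + 2 = 5)
A(C, r) = -9
Y(o) = (10 + o)**2
A(x(-25), 155) + Y(385) = -9 + (10 + 385)**2 = -9 + 395**2 = -9 + 156025 = 156016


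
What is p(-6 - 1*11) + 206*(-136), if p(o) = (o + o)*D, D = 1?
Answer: -28050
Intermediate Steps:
p(o) = 2*o (p(o) = (o + o)*1 = (2*o)*1 = 2*o)
p(-6 - 1*11) + 206*(-136) = 2*(-6 - 1*11) + 206*(-136) = 2*(-6 - 11) - 28016 = 2*(-17) - 28016 = -34 - 28016 = -28050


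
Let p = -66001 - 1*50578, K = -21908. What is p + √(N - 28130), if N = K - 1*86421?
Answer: -116579 + I*√136459 ≈ -1.1658e+5 + 369.4*I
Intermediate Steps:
p = -116579 (p = -66001 - 50578 = -116579)
N = -108329 (N = -21908 - 1*86421 = -21908 - 86421 = -108329)
p + √(N - 28130) = -116579 + √(-108329 - 28130) = -116579 + √(-136459) = -116579 + I*√136459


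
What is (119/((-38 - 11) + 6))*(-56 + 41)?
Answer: 1785/43 ≈ 41.512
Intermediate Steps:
(119/((-38 - 11) + 6))*(-56 + 41) = (119/(-49 + 6))*(-15) = (119/(-43))*(-15) = (119*(-1/43))*(-15) = -119/43*(-15) = 1785/43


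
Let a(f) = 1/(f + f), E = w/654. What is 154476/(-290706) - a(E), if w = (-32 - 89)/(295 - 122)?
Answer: 2737806255/5862571 ≈ 467.00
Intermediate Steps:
w = -121/173 ≈ -0.69942
E = -121/113142 (E = -121/173/654 = -121/173*1/654 = -121/113142 ≈ -0.0010695)
a(f) = 1/(2*f)
154476/(-290706) - a(E) = 154476/(-290706) - 1/(2*(-121/113142)) = 154476*(-1/290706) - (-113142)/(2*121) = -25746/48451 - 1*(-56571/121) = -25746/48451 + 56571/121 = 2737806255/5862571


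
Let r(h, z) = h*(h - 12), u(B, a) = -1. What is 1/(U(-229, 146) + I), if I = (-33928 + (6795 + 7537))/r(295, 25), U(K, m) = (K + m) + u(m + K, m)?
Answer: -83485/7032336 ≈ -0.011872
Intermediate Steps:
U(K, m) = -1 + K + m (U(K, m) = (K + m) - 1 = -1 + K + m)
r(h, z) = h*(-12 + h)
I = -19596/83485 (I = (-33928 + (6795 + 7537))/((295*(-12 + 295))) = (-33928 + 14332)/((295*283)) = -19596/83485 ≈ -0.23472)
1/(U(-229, 146) + I) = 1/((-1 - 229 + 146) - 19596/83485) = 1/(-84 - 19596/83485) = 1/(-7032336/83485) = -83485/7032336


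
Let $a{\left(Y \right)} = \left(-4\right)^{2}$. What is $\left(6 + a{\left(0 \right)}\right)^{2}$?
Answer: $484$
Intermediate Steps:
$a{\left(Y \right)} = 16$
$\left(6 + a{\left(0 \right)}\right)^{2} = \left(6 + 16\right)^{2} = 22^{2} = 484$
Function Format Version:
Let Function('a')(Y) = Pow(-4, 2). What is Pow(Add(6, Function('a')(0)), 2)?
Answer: 484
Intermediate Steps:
Function('a')(Y) = 16
Pow(Add(6, Function('a')(0)), 2) = Pow(Add(6, 16), 2) = Pow(22, 2) = 484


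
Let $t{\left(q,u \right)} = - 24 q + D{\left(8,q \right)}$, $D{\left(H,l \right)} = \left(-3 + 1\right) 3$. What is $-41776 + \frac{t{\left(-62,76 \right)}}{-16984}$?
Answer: $- \frac{354762533}{8492} \approx -41776.0$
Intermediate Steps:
$D{\left(H,l \right)} = -6$ ($D{\left(H,l \right)} = \left(-2\right) 3 = -6$)
$t{\left(q,u \right)} = -6 - 24 q$ ($t{\left(q,u \right)} = - 24 q - 6 = -6 - 24 q$)
$-41776 + \frac{t{\left(-62,76 \right)}}{-16984} = -41776 + \frac{-6 - -1488}{-16984} = -41776 + \left(-6 + 1488\right) \left(- \frac{1}{16984}\right) = -41776 + 1482 \left(- \frac{1}{16984}\right) = -41776 - \frac{741}{8492} = - \frac{354762533}{8492}$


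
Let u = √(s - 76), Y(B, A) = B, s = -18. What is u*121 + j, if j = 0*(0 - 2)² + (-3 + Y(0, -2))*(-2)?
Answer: 6 + 121*I*√94 ≈ 6.0 + 1173.1*I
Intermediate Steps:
u = I*√94 (u = √(-18 - 76) = √(-94) = I*√94 ≈ 9.6954*I)
j = 6 (j = 0*(0 - 2)² + (-3 + 0)*(-2) = 0*(-2)² - 3*(-2) = 0*4 + 6 = 0 + 6 = 6)
u*121 + j = (I*√94)*121 + 6 = 121*I*√94 + 6 = 6 + 121*I*√94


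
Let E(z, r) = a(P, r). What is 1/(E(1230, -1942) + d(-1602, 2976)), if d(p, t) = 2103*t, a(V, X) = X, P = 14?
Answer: 1/6256586 ≈ 1.5983e-7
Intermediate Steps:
E(z, r) = r
1/(E(1230, -1942) + d(-1602, 2976)) = 1/(-1942 + 2103*2976) = 1/(-1942 + 6258528) = 1/6256586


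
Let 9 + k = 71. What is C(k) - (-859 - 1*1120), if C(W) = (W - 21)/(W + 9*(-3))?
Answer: 69306/35 ≈ 1980.2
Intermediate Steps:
k = 62 (k = -9 + 71 = 62)
C(W) = (-21 + W)/(-27 + W) (C(W) = (-21 + W)/(W - 27) = (-21 + W)/(-27 + W))
C(k) - (-859 - 1*1120) = (-21 + 62)/(-27 + 62) - (-859 - 1*1120) = 41/35 - (-859 - 1120) = (1/35)*41 - 1*(-1979) = 41/35 + 1979 = 69306/35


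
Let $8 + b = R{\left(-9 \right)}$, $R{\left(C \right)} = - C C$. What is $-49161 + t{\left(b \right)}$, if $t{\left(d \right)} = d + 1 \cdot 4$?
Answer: $-49246$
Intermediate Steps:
$R{\left(C \right)} = - C^{2}$
$b = -89$ ($b = -8 - \left(-9\right)^{2} = -8 - 81 = -89$)
$t{\left(d \right)} = 4 + d$ ($t{\left(d \right)} = d + 4 = 4 + d$)
$-49161 + t{\left(b \right)} = -49161 + \left(4 - 89\right) = -49161 - 85 = -49246$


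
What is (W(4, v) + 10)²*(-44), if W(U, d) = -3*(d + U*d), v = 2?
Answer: -17600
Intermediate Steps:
W(U, d) = -3*d - 3*U*d
(W(4, v) + 10)²*(-44) = (-3*2*(1 + 4) + 10)²*(-44) = (-3*2*5 + 10)²*(-44) = (-30 + 10)²*(-44) = (-20)²*(-44) = 400*(-44) = -17600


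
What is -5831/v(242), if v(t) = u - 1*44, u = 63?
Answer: -5831/19 ≈ -306.89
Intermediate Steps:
v(t) = 19 (v(t) = 63 - 1*44 = 63 - 44 = 19)
-5831/v(242) = -5831/19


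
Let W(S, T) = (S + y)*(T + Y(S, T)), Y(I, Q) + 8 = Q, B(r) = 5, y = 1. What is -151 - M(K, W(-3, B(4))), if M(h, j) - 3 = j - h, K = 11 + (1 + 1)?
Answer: -137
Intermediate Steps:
K = 13 (K = 11 + 2 = 13)
Y(I, Q) = -8 + Q
W(S, T) = (1 + S)*(-8 + 2*T) (W(S, T) = (S + 1)*(T + (-8 + T)) = (1 + S)*(-8 + 2*T))
M(h, j) = 3 + j - h (M(h, j) = 3 + (j - h) = 3 + j - h)
-151 - M(K, W(-3, B(4))) = -151 - (3 + (-8 - 8*(-3) + 2*5 + 2*(-3)*5) - 1*13) = -151 - (3 + (-8 + 24 + 10 - 30) - 13) = -151 - (3 - 4 - 13) = -151 - 1*(-14) = -151 + 14 = -137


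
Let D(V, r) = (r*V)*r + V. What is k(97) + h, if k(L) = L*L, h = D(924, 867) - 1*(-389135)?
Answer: 694960104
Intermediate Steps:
D(V, r) = V + V*r² (D(V, r) = (V*r)*r + V = V*r² + V = V + V*r²)
h = 694950695 (h = 924*(1 + 867²) - 1*(-389135) = 924*(1 + 751689) + 389135 = 924*751690 + 389135 = 694561560 + 389135 = 694950695)
k(L) = L²
k(97) + h = 97² + 694950695 = 9409 + 694950695 = 694960104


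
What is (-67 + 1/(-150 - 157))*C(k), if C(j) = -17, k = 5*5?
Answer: 349690/307 ≈ 1139.1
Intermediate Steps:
k = 25
(-67 + 1/(-150 - 157))*C(k) = (-67 + 1/(-150 - 157))*(-17) = (-67 + 1/(-307))*(-17) = (-67 - 1/307)*(-17) = -20570/307*(-17) = 349690/307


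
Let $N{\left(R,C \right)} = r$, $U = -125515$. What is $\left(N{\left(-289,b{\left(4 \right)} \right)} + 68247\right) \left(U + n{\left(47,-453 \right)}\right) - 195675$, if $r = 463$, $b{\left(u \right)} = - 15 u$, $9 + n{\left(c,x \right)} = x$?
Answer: $-8656075345$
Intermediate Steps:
$n{\left(c,x \right)} = -9 + x$
$N{\left(R,C \right)} = 463$
$\left(N{\left(-289,b{\left(4 \right)} \right)} + 68247\right) \left(U + n{\left(47,-453 \right)}\right) - 195675 = \left(463 + 68247\right) \left(-125515 - 462\right) - 195675 = 68710 \left(-125515 - 462\right) - 195675 = 68710 \left(-125977\right) - 195675 = -8655879670 - 195675 = -8656075345$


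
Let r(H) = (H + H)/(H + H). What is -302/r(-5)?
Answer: -302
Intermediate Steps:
r(H) = 1 (r(H) = (2*H)/((2*H)) = (2*H)*(1/(2*H)) = 1)
-302/r(-5) = -302/1 = 1*(-302) = -302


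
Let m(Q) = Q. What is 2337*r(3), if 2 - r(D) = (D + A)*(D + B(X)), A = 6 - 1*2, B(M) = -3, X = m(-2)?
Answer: 4674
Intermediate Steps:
X = -2
A = 4 (A = 6 - 2 = 4)
r(D) = 2 - (-3 + D)*(4 + D) (r(D) = 2 - (D + 4)*(D - 3) = 2 - (4 + D)*(-3 + D) = 2 - (-3 + D)*(4 + D))
2337*r(3) = 2337*(14 - 1*3 - 1*3²) = 2337*(14 - 3 - 1*9) = 2337*(14 - 3 - 9) = 2337*2 = 4674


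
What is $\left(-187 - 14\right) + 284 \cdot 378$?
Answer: $107151$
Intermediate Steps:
$\left(-187 - 14\right) + 284 \cdot 378 = -201 + 107352 = 107151$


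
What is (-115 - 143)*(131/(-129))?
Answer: 262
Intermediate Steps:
(-115 - 143)*(131/(-129)) = -33798*(-1)/129 = -258*(-131/129) = 262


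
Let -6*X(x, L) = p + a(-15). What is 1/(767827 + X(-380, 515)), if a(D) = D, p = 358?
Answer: 6/4606619 ≈ 1.3025e-6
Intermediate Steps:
X(x, L) = -343/6 (X(x, L) = -(358 - 15)/6 = -⅙*343 = -343/6)
1/(767827 + X(-380, 515)) = 1/(767827 - 343/6) = 1/(4606619/6) = 6/4606619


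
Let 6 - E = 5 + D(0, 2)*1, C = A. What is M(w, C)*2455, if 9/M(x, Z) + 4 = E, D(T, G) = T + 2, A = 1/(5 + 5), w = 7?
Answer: -4419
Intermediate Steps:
A = 1/10 ≈ 0.10000
C = 1/10 ≈ 0.10000
D(T, G) = 2 + T
E = -1 (E = 6 - (5 + (2 + 0)*1) = 6 - (5 + 2*1) = 6 - (5 + 2) = 6 - 1*7 = 6 - 7 = -1)
M(x, Z) = -9/5 (M(x, Z) = 9/(-4 - 1) = 9/(-5) = 9*(-1/5) = -9/5)
M(w, C)*2455 = -9/5*2455 = -4419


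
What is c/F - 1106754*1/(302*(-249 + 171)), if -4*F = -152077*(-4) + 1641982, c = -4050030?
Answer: 47868791423/883463854 ≈ 54.183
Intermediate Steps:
F = -1125145/2 (F = -(-152077*(-4) + 1641982)/4 = -(608308 + 1641982)/4 = -¼*2250290 = -1125145/2 ≈ -5.6257e+5)
c/F - 1106754*1/(302*(-249 + 171)) = -4050030/(-1125145/2) - 1106754*1/(302*(-249 + 171)) = -4050030*(-2/1125145) - 1106754/(302*(-78)) = 1620012/225029 - 1106754/(-23556) = 1620012/225029 - 1106754*(-1/23556) = 1620012/225029 + 184459/3926 = 47868791423/883463854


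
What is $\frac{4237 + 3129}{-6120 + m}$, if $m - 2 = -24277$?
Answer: $- \frac{7366}{30395} \approx -0.24234$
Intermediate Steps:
$m = -24275$ ($m = 2 - 24277 = -24275$)
$\frac{4237 + 3129}{-6120 + m} = \frac{4237 + 3129}{-6120 - 24275} = \frac{7366}{-30395} = 7366 \left(- \frac{1}{30395}\right) = - \frac{7366}{30395}$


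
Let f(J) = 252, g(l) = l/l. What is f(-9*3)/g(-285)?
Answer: 252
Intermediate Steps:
g(l) = 1
f(-9*3)/g(-285) = 252/1 = 252*1 = 252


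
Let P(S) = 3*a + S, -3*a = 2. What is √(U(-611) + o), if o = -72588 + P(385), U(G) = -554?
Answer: I*√72759 ≈ 269.74*I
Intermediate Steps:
a = -⅔ (a = -⅓*2 = -⅔ ≈ -0.66667)
P(S) = -2 + S (P(S) = 3*(-⅔) + S = -2 + S)
o = -72205 (o = -72588 + (-2 + 385) = -72588 + 383 = -72205)
√(U(-611) + o) = √(-554 - 72205) = √(-72759) = I*√72759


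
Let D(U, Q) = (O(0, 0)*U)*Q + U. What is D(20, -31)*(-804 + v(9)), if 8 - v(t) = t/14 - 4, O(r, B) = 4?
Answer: 13649310/7 ≈ 1.9499e+6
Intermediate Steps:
D(U, Q) = U + 4*Q*U (D(U, Q) = (4*U)*Q + U = 4*Q*U + U = U + 4*Q*U)
v(t) = 12 - t/14 (v(t) = 8 - (t/14 - 4) = 8 - (-4 + t/14) = 8 + (4 - t/14) = 12 - t/14)
D(20, -31)*(-804 + v(9)) = (20*(1 + 4*(-31)))*(-804 + (12 - 1/14*9)) = (20*(1 - 124))*(-804 + (12 - 9/14)) = (20*(-123))*(-804 + 159/14) = -2460*(-11097/14) = 13649310/7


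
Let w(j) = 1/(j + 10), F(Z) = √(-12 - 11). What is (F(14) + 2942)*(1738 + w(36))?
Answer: 117604979/23 + 79949*I*√23/46 ≈ 5.1133e+6 + 8335.3*I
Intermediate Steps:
F(Z) = I*√23 (F(Z) = √(-23) = I*√23)
w(j) = 1/(10 + j)
(F(14) + 2942)*(1738 + w(36)) = (I*√23 + 2942)*(1738 + 1/(10 + 36)) = (2942 + I*√23)*(1738 + 1/46) = (2942 + I*√23)*(79949/46) = 117604979/23 + 79949*I*√23/46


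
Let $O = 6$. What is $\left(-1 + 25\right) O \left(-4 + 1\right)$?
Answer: $-432$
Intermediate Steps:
$\left(-1 + 25\right) O \left(-4 + 1\right) = \left(-1 + 25\right) 6 \left(-4 + 1\right) = 24 \cdot 6 \left(-3\right) = 24 \left(-18\right) = -432$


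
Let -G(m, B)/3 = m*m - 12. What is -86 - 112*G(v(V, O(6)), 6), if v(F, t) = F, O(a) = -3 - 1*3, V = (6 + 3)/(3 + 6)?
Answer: -3782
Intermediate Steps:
V = 1 (V = 9/9 = 9*(⅑) = 1)
O(a) = -6 (O(a) = -3 - 3 = -6)
G(m, B) = 36 - 3*m² (G(m, B) = -3*(m*m - 12) = -3*(m² - 12) = -3*(-12 + m²) = 36 - 3*m²)
-86 - 112*G(v(V, O(6)), 6) = -86 - 112*(36 - 3*1²) = -86 - 112*(36 - 3*1) = -86 - 112*(36 - 3) = -86 - 112*33 = -86 - 3696 = -3782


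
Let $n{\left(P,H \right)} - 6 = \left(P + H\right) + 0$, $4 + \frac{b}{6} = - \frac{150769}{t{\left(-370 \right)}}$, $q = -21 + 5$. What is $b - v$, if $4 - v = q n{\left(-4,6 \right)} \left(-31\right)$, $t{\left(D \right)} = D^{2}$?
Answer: $\frac{269240693}{68450} \approx 3933.4$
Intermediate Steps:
$q = -16$
$b = - \frac{2095107}{68450}$ ($b = -24 + 6 \left(- \frac{150769}{\left(-370\right)^{2}}\right) = -24 + 6 \left(- \frac{150769}{136900}\right) = -24 - \frac{452307}{68450} = - \frac{2095107}{68450} \approx -30.608$)
$n{\left(P,H \right)} = 6 + H + P$ ($n{\left(P,H \right)} = 6 + \left(\left(P + H\right) + 0\right) = 6 + \left(\left(H + P\right) + 0\right) = 6 + \left(H + P\right) = 6 + H + P$)
$v = -3964$ ($v = 4 - - 16 \left(6 + 6 - 4\right) \left(-31\right) = 4 - \left(-16\right) 8 \left(-31\right) = 4 - \left(-128\right) \left(-31\right) = 4 - 3968 = -3964$)
$b - v = - \frac{2095107}{68450} - -3964 = - \frac{2095107}{68450} + 3964 = \frac{269240693}{68450}$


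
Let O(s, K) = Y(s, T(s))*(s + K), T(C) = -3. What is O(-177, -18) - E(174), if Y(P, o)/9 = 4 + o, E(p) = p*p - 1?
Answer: -32030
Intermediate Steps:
E(p) = -1 + p² (E(p) = p² - 1 = -1 + p²)
Y(P, o) = 36 + 9*o (Y(P, o) = 9*(4 + o) = 36 + 9*o)
O(s, K) = 9*K + 9*s (O(s, K) = (36 + 9*(-3))*(s + K) = (36 - 27)*(K + s) = 9*(K + s) = 9*K + 9*s)
O(-177, -18) - E(174) = (9*(-18) + 9*(-177)) - (-1 + 174²) = (-162 - 1593) - (-1 + 30276) = -1755 - 1*30275 = -1755 - 30275 = -32030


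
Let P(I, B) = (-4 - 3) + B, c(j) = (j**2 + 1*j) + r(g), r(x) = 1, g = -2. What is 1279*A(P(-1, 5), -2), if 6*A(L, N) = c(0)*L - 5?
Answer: -8953/6 ≈ -1492.2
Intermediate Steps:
c(j) = 1 + j + j**2 (c(j) = (j**2 + 1*j) + 1 = (j**2 + j) + 1 = (j + j**2) + 1 = 1 + j + j**2)
P(I, B) = -7 + B
A(L, N) = -5/6 + L/6 (A(L, N) = ((1 + 0 + 0**2)*L - 5)/6 = ((1 + 0 + 0)*L - 5)/6 = (1*L - 5)/6 = (L - 5)/6 = (-5 + L)/6 = -5/6 + L/6)
1279*A(P(-1, 5), -2) = 1279*(-5/6 + (-7 + 5)/6) = 1279*(-5/6 + (1/6)*(-2)) = 1279*(-5/6 - 1/3) = 1279*(-7/6) = -8953/6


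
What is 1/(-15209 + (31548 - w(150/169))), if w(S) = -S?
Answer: 169/2761441 ≈ 6.1200e-5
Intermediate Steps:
1/(-15209 + (31548 - w(150/169))) = 1/(-15209 + (31548 - (-1)*150/169)) = 1/(-15209 + (31548 - 1*(-150/169))) = 1/(-15209 + (31548 + 150/169)) = 1/(-15209 + 5331762/169) = 1/(2761441/169) = 169/2761441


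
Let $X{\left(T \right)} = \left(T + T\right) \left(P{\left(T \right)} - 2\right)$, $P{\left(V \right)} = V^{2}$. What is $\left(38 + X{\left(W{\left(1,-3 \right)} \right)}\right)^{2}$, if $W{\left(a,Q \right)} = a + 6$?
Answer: $484416$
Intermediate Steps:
$W{\left(a,Q \right)} = 6 + a$
$X{\left(T \right)} = 2 T \left(-2 + T^{2}\right)$ ($X{\left(T \right)} = \left(T + T\right) \left(T^{2} - 2\right) = 2 T \left(-2 + T^{2}\right)$)
$\left(38 + X{\left(W{\left(1,-3 \right)} \right)}\right)^{2} = \left(38 + 2 \left(6 + 1\right) \left(-2 + \left(6 + 1\right)^{2}\right)\right)^{2} = \left(38 + 2 \cdot 7 \left(-2 + 7^{2}\right)\right)^{2} = \left(38 + 2 \cdot 7 \left(-2 + 49\right)\right)^{2} = \left(38 + 2 \cdot 7 \cdot 47\right)^{2} = \left(38 + 658\right)^{2} = 696^{2} = 484416$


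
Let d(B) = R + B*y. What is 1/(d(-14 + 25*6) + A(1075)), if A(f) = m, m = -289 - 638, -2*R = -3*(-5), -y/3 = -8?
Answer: 2/4659 ≈ 0.00042928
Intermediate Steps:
y = 24 (y = -3*(-8) = 24)
R = -15/2 (R = -(-3)*(-5)/2 = -1/2*15 = -15/2 ≈ -7.5000)
m = -927
A(f) = -927
d(B) = -15/2 + 24*B (d(B) = -15/2 + B*24 = -15/2 + 24*B)
1/(d(-14 + 25*6) + A(1075)) = 1/((-15/2 + 24*(-14 + 25*6)) - 927) = 1/((-15/2 + 24*(-14 + 150)) - 927) = 1/((-15/2 + 24*136) - 927) = 1/((-15/2 + 3264) - 927) = 1/(6513/2 - 927) = 1/(4659/2) = 2/4659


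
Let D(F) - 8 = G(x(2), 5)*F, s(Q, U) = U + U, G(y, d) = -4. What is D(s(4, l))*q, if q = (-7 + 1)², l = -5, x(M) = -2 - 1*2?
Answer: 1728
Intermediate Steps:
x(M) = -4 (x(M) = -2 - 2 = -4)
s(Q, U) = 2*U
D(F) = 8 - 4*F
q = 36 (q = (-6)² = 36)
D(s(4, l))*q = (8 - 8*(-5))*36 = (8 - 4*(-10))*36 = (8 + 40)*36 = 48*36 = 1728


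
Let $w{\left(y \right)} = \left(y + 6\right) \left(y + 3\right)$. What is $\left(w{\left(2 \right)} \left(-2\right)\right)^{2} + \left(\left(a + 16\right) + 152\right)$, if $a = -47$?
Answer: $6521$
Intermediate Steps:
$w{\left(y \right)} = \left(3 + y\right) \left(6 + y\right)$ ($w{\left(y \right)} = \left(6 + y\right) \left(3 + y\right) = \left(3 + y\right) \left(6 + y\right)$)
$\left(w{\left(2 \right)} \left(-2\right)\right)^{2} + \left(\left(a + 16\right) + 152\right) = \left(\left(18 + 2^{2} + 9 \cdot 2\right) \left(-2\right)\right)^{2} + \left(\left(-47 + 16\right) + 152\right) = \left(\left(18 + 4 + 18\right) \left(-2\right)\right)^{2} + \left(-31 + 152\right) = \left(40 \left(-2\right)\right)^{2} + 121 = \left(-80\right)^{2} + 121 = 6400 + 121 = 6521$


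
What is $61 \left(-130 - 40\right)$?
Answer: $-10370$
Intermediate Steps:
$61 \left(-130 - 40\right) = 61 \left(-170\right) = -10370$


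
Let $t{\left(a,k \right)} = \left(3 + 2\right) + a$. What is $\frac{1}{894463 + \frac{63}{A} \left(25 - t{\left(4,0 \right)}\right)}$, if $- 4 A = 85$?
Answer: $\frac{85}{76025323} \approx 1.118 \cdot 10^{-6}$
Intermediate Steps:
$A = - \frac{85}{4}$ ($A = \left(- \frac{1}{4}\right) 85 = - \frac{85}{4} \approx -21.25$)
$t{\left(a,k \right)} = 5 + a$
$\frac{1}{894463 + \frac{63}{A} \left(25 - t{\left(4,0 \right)}\right)} = \frac{1}{894463 + \frac{63}{- \frac{85}{4}} \left(25 - \left(5 + 4\right)\right)} = \frac{1}{894463 + 63 \left(- \frac{4}{85}\right) \left(25 - 9\right)} = \frac{1}{894463 - \frac{252 \left(25 - 9\right)}{85}} = \frac{1}{894463 - \frac{4032}{85}} = \frac{1}{\frac{76025323}{85}} = \frac{85}{76025323}$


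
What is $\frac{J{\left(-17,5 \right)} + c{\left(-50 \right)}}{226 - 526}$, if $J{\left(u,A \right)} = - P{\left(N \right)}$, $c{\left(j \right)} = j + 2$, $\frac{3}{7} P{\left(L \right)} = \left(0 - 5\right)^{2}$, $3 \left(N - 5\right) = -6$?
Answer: $\frac{319}{900} \approx 0.35444$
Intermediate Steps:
$N = 3$ ($N = 5 + \frac{1}{3} \left(-6\right) = 5 - 2 = 3$)
$P{\left(L \right)} = \frac{175}{3}$ ($P{\left(L \right)} = \frac{7 \left(0 - 5\right)^{2}}{3} = \frac{7 \left(-5\right)^{2}}{3} = \frac{7}{3} \cdot 25 = \frac{175}{3}$)
$c{\left(j \right)} = 2 + j$
$J{\left(u,A \right)} = - \frac{175}{3}$ ($J{\left(u,A \right)} = \left(-1\right) \frac{175}{3} = - \frac{175}{3}$)
$\frac{J{\left(-17,5 \right)} + c{\left(-50 \right)}}{226 - 526} = \frac{- \frac{175}{3} + \left(2 - 50\right)}{226 - 526} = \frac{- \frac{175}{3} - 48}{-300} = \left(- \frac{319}{3}\right) \left(- \frac{1}{300}\right) = \frac{319}{900}$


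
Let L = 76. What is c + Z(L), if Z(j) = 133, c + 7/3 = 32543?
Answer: 98021/3 ≈ 32674.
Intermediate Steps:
c = 97622/3 (c = -7/3 + 32543 = 97622/3 ≈ 32541.)
c + Z(L) = 97622/3 + 133 = 98021/3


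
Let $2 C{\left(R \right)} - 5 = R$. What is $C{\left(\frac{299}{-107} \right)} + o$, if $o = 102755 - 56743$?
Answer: $\frac{4923402}{107} \approx 46013.0$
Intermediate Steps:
$C{\left(R \right)} = \frac{5}{2} + \frac{R}{2}$
$o = 46012$ ($o = 102755 - 56743 = 46012$)
$C{\left(\frac{299}{-107} \right)} + o = \left(\frac{5}{2} + \frac{299 \frac{1}{-107}}{2}\right) + 46012 = \left(\frac{5}{2} + \frac{299 \left(- \frac{1}{107}\right)}{2}\right) + 46012 = \left(\frac{5}{2} + \frac{1}{2} \left(- \frac{299}{107}\right)\right) + 46012 = \left(\frac{5}{2} - \frac{299}{214}\right) + 46012 = \frac{118}{107} + 46012 = \frac{4923402}{107}$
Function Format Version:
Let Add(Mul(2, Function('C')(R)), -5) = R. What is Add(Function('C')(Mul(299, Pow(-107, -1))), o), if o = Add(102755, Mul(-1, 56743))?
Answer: Rational(4923402, 107) ≈ 46013.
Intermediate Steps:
Function('C')(R) = Add(Rational(5, 2), Mul(Rational(1, 2), R))
o = 46012 (o = Add(102755, -56743) = 46012)
Add(Function('C')(Mul(299, Pow(-107, -1))), o) = Add(Add(Rational(5, 2), Mul(Rational(1, 2), Mul(299, Pow(-107, -1)))), 46012) = Add(Add(Rational(5, 2), Mul(Rational(1, 2), Mul(299, Rational(-1, 107)))), 46012) = Add(Add(Rational(5, 2), Mul(Rational(1, 2), Rational(-299, 107))), 46012) = Add(Add(Rational(5, 2), Rational(-299, 214)), 46012) = Add(Rational(118, 107), 46012) = Rational(4923402, 107)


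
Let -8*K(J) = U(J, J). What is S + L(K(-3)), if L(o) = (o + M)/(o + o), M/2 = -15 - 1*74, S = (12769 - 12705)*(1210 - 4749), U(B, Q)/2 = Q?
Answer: -1359685/6 ≈ -2.2661e+5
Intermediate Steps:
U(B, Q) = 2*Q
K(J) = -J/4
S = -226496 (S = 64*(-3539) = -226496)
M = -178 (M = 2*(-15 - 1*74) = 2*(-15 - 74) = 2*(-89) = -178)
L(o) = (-178 + o)/(2*o) (L(o) = (o - 178)/(o + o) = (-178 + o)/((2*o)) = (-178 + o)*(1/(2*o)) = (-178 + o)/(2*o))
S + L(K(-3)) = -226496 + (-178 - ¼*(-3))/(2*((-¼*(-3)))) = -226496 + (-178 + ¾)/(2*(¾)) = -226496 + (½)*(4/3)*(-709/4) = -226496 - 709/6 = -1359685/6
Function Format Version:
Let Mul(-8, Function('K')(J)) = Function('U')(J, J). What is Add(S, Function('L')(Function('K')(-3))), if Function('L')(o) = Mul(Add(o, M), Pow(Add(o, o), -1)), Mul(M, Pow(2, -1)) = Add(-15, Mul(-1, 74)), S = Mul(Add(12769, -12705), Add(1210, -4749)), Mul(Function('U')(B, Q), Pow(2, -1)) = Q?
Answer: Rational(-1359685, 6) ≈ -2.2661e+5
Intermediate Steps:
Function('U')(B, Q) = Mul(2, Q)
Function('K')(J) = Mul(Rational(-1, 4), J) (Function('K')(J) = Mul(Rational(-1, 8), Mul(2, J)) = Mul(Rational(-1, 4), J))
S = -226496 (S = Mul(64, -3539) = -226496)
M = -178 (M = Mul(2, Add(-15, Mul(-1, 74))) = Mul(2, Add(-15, -74)) = Mul(2, -89) = -178)
Function('L')(o) = Mul(Rational(1, 2), Pow(o, -1), Add(-178, o)) (Function('L')(o) = Mul(Add(o, -178), Pow(Add(o, o), -1)) = Mul(Add(-178, o), Pow(Mul(2, o), -1)) = Mul(Add(-178, o), Mul(Rational(1, 2), Pow(o, -1))) = Mul(Rational(1, 2), Pow(o, -1), Add(-178, o)))
Add(S, Function('L')(Function('K')(-3))) = Add(-226496, Mul(Rational(1, 2), Pow(Mul(Rational(-1, 4), -3), -1), Add(-178, Mul(Rational(-1, 4), -3)))) = Add(-226496, Mul(Rational(1, 2), Pow(Rational(3, 4), -1), Add(-178, Rational(3, 4)))) = Add(-226496, Mul(Rational(1, 2), Rational(4, 3), Rational(-709, 4))) = Add(-226496, Rational(-709, 6)) = Rational(-1359685, 6)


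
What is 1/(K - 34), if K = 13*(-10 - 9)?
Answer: -1/281 ≈ -0.0035587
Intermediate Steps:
K = -247 (K = 13*(-19) = -247)
1/(K - 34) = 1/(-247 - 34) = 1/(-281) = -1/281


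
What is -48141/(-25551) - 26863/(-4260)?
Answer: 99050797/12094140 ≈ 8.1900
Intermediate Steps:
-48141/(-25551) - 26863/(-4260) = -48141*(-1/25551) - 26863*(-1/4260) = 5349/2839 + 26863/4260 = 99050797/12094140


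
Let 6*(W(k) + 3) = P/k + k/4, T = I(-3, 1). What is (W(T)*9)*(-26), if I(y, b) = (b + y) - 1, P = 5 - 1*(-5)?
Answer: 3445/4 ≈ 861.25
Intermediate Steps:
P = 10 (P = 5 + 5 = 10)
I(y, b) = -1 + b + y
T = -3 (T = -1 + 1 - 3 = -3)
W(k) = -3 + k/24 + 5/(3*k) (W(k) = -3 + (10/k + k/4)/6 = -3 + (k/24 + 5/(3*k)) = -3 + k/24 + 5/(3*k))
(W(T)*9)*(-26) = (((1/24)*(40 - 3*(-72 - 3))/(-3))*9)*(-26) = (((1/24)*(-⅓)*(40 - 3*(-75)))*9)*(-26) = (((1/24)*(-⅓)*(40 + 225))*9)*(-26) = (((1/24)*(-⅓)*265)*9)*(-26) = -265/72*9*(-26) = -265/8*(-26) = 3445/4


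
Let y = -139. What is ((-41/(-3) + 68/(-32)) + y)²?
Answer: 9357481/576 ≈ 16246.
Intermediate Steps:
((-41/(-3) + 68/(-32)) + y)² = ((-41/(-3) + 68/(-32)) - 139)² = ((-41*(-⅓) + 68*(-1/32)) - 139)² = ((41/3 - 17/8) - 139)² = (277/24 - 139)² = (-3059/24)² = 9357481/576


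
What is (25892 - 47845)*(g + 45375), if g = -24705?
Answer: -453768510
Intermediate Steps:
(25892 - 47845)*(g + 45375) = (25892 - 47845)*(-24705 + 45375) = -21953*20670 = -453768510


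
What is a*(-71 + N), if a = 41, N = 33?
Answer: -1558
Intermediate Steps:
a*(-71 + N) = 41*(-71 + 33) = 41*(-38) = -1558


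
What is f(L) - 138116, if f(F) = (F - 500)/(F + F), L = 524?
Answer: -18093193/131 ≈ -1.3812e+5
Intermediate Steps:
f(F) = (-500 + F)/(2*F) (f(F) = (-500 + F)/((2*F)) = (-500 + F)*(1/(2*F)) = (-500 + F)/(2*F))
f(L) - 138116 = (½)*(-500 + 524)/524 - 138116 = (½)*(1/524)*24 - 138116 = 3/131 - 138116 = -18093193/131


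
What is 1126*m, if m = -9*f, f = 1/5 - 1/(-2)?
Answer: -35469/5 ≈ -7093.8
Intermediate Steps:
f = 7/10 (f = 1*(⅕) - 1*(-½) = ⅕ + ½ = 7/10 ≈ 0.70000)
m = -63/10 (m = -9*7/10 = -63/10 ≈ -6.3000)
1126*m = 1126*(-63/10) = -35469/5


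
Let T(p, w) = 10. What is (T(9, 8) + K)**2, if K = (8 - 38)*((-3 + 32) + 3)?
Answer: 902500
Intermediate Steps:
K = -960 (K = -30*(29 + 3) = -30*32 = -960)
(T(9, 8) + K)**2 = (10 - 960)**2 = (-950)**2 = 902500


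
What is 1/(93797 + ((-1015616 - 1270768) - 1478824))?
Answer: -1/3671411 ≈ -2.7238e-7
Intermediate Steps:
1/(93797 + ((-1015616 - 1270768) - 1478824)) = 1/(93797 + (-2286384 - 1478824)) = 1/(93797 - 3765208) = 1/(-3671411) = -1/3671411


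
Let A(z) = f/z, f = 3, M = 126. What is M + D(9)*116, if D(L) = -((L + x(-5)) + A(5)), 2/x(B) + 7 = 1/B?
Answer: -42992/45 ≈ -955.38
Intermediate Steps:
x(B) = 2/(-7 + 1/B)
A(z) = 3/z
D(L) = -29/90 - L (D(L) = -((L - 2*(-5)/(-1 + 7*(-5))) + 3/5) = -((L - 2*(-5)/(-1 - 35)) + 3*(⅕)) = -((L - 2*(-5)/(-36)) + ⅗) = -((L - 2*(-5)*(-1/36)) + ⅗) = -((L - 5/18) + ⅗) = -((-5/18 + L) + ⅗) = -(29/90 + L) = -29/90 - L)
M + D(9)*116 = 126 + (-29/90 - 1*9)*116 = 126 + (-29/90 - 9)*116 = 126 - 839/90*116 = 126 - 48662/45 = -42992/45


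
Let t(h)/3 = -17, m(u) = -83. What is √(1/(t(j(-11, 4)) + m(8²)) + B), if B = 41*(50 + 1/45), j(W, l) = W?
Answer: √8285855830/2010 ≈ 45.287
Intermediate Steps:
t(h) = -51 (t(h) = 3*(-17) = -51)
B = 92291/45 (B = 41*(50 + 1/45) = 41*(2251/45) = 92291/45 ≈ 2050.9)
√(1/(t(j(-11, 4)) + m(8²)) + B) = √(1/(-51 - 83) + 92291/45) = √(1/(-134) + 92291/45) = √(-1/134 + 92291/45) = √(12366949/6030) = √8285855830/2010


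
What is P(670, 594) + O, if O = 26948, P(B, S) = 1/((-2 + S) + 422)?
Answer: 27325273/1014 ≈ 26948.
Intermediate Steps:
P(B, S) = 1/(420 + S)
P(670, 594) + O = 1/(420 + 594) + 26948 = 1/1014 + 26948 = 27325273/1014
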